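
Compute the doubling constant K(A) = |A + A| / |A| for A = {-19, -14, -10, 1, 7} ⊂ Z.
K = |A + A| / |A| = 15/5 = 3

Enumerate A + A = {a + b : a, b ∈ A}. With |A| = 5, there are |A|^2 = 25 ordered sum pairs; collecting distinct values, A + A = {-38, -33, -29, -28, -24, -20, -18, -13, -12, -9, -7, -3, 2, 8, 14}, so |A + A| = 15. Thus K = 15/5 = 3. For comparison, the minimum possible |A + A| over all 5-element sets is 2·5 − 1 = 9 (so min K = 9/5), attained only by arithmetic progressions.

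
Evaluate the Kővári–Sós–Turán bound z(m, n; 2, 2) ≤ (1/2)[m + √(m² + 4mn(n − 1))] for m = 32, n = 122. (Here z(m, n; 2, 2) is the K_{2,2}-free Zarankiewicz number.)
z(32, 122; 2, 2) ≤ (1/2)[32 + √(32² + 4·32·122·121)] = (1/2)[32 + √1890560] = 703.4882

Kővári–Sós–Turán: let r_1, ..., r_32 be the row sums and z = Σ r_i the total number of 1s. Each pair of columns can share at most one row with both entries 1 (else a 2×2 all-ones block appears), so Σ_i C(r_i, 2) ≤ C(122, 2) = 7381. By convexity Σ_i C(r_i, 2) ≥ 32·C(z/32, 2) = z(z − 32)/(2·32), giving z² − 32z − 32·122·121 ≤ 0 and hence z ≤ (1/2)[32 + √(1024 + 4·472384)] = (1/2)[32 + √1890560] ≈ (1/2)(32 + 1374.9764) = 703.4882.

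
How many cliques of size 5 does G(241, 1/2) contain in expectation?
E[# K_5] = C(241, 5) · (1/2)^C(5, 2) = 6497858388 / 2^10 = 1624464597/256 ≈ 6345564.832031

For each 5-subset S of vertices (there are C(241, 5) = 6497858388 such S), let X_S = 1 if S induces a K_5 (all C(5, 2) = 10 edges present). Then P(X_S = 1) = (1/2)^10 = 1/1024. By linearity of expectation, E[# K_5] = C(241, 5) · (1/2)^10 = 6497858388 / 1024 = 1624464597/256 ≈ 6345564.832031.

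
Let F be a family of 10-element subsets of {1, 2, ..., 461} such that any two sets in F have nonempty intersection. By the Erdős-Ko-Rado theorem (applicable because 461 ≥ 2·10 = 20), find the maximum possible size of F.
max |F| = C(460, 9) = 2348864106583204860

The Erdős-Ko-Rado theorem states: for n ≥ 2k, an intersecting family of k-subsets of an n-element set has size at most C(n − 1, k − 1), with equality for 'star' families {A ⊆ [n] : |A| = k, i ∈ A} (fix an element i). For n = 461, k = 10: C(460, 9) = 2348864106583204860.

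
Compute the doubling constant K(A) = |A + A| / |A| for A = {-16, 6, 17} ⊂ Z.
K = |A + A| / |A| = 6/3 = 2

Enumerate A + A = {a + b : a, b ∈ A}. With |A| = 3, there are |A|^2 = 9 ordered sum pairs; collecting distinct values, A + A = {-32, -10, 1, 12, 23, 34}, so |A + A| = 6. Thus K = 6/3 = 2. For comparison, the minimum possible |A + A| over all 3-element sets is 2·3 − 1 = 5 (so min K = 5/3), attained only by arithmetic progressions.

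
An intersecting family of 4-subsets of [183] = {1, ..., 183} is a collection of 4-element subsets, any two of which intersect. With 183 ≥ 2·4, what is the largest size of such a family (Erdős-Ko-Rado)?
max |F| = C(182, 3) = 988260

Erdős-Ko-Rado (1961): when n ≥ 2k, max |F| = C(n−1, k−1). The bound is attained by the star {A : i ∈ A} for any fixed i ∈ [n]. Here C(183−1, 4−1) = C(182, 3) = 988260.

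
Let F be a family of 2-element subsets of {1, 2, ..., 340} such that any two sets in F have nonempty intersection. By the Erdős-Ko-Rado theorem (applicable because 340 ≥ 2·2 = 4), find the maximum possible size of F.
max |F| = C(339, 1) = 339

Erdős-Ko-Rado (1961): when n ≥ 2k, max |F| = C(n−1, k−1). The bound is attained by the star {A : i ∈ A} for any fixed i ∈ [n]. Here C(340−1, 2−1) = C(339, 1) = 339.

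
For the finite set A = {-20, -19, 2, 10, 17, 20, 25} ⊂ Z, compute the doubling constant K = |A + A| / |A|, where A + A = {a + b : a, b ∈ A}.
K = |A + A| / |A| = 27/7

Enumerate A + A = {a + b : a, b ∈ A}. With |A| = 7, there are |A|^2 = 49 ordered sum pairs; collecting distinct values, A + A = {-40, -39, -38, -18, -17, -10, -9, -3, -2, 0, 1, 4, 5, 6, 12, 19, 20, 22, 27, 30, 34, 35, 37, 40, 42, 45, 50}, so |A + A| = 27. Thus K = 27/7. For comparison, the minimum possible |A + A| over all 7-element sets is 2·7 − 1 = 13 (so min K = 13/7), attained only by arithmetic progressions.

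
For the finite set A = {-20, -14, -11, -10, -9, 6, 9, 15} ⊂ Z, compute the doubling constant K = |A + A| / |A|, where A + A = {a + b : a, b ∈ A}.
K = |A + A| / |A| = 33/8

Enumerate A + A = {a + b : a, b ∈ A}. With |A| = 8, there are |A|^2 = 64 ordered sum pairs; collecting distinct values, A + A = {-40, -34, -31, -30, -29, -28, -25, -24, -23, -22, -21, -20, -19, -18, -14, -11, -8, -5, -4, -3, -2, -1, 0, 1, 4, 5, 6, 12, 15, 18, 21, 24, 30}, so |A + A| = 33. Thus K = 33/8. For comparison, the minimum possible |A + A| over all 8-element sets is 2·8 − 1 = 15 (so min K = 15/8), attained only by arithmetic progressions.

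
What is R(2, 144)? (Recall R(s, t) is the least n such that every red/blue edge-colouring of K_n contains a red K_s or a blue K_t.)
R(2, 144) = 144

R(2, k) = k for all k ≥ 2: in a 2-colouring of K_k, either some edge is red (a red K_2) or all edges are blue (a blue K_k). And K_{143} coloured all-blue has no blue K_144, so R(2, 144) > 143. Hence R(2, 144) = 144.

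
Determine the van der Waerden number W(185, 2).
W(185, 2) = 185 + 1 = 186

A 2-term AP is any pair of integers, so a monochromatic 2-AP exists iff some colour is used at least twice. With 185 colours, the colouring i ↦ i on {1, ..., 185} uses each colour once, avoiding any monochromatic pair, so W(185, 2) > 185. For {1, ..., 186}, pigeonhole forces two integers of the same colour, which form a monochromatic 2-AP. Hence W(185, 2) = 186.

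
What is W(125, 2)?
W(125, 2) = 125 + 1 = 126

A 2-term AP is any pair of integers, so a monochromatic 2-AP exists iff some colour is used at least twice. With 125 colours, the colouring i ↦ i on {1, ..., 125} uses each colour once, avoiding any monochromatic pair, so W(125, 2) > 125. For {1, ..., 126}, pigeonhole forces two integers of the same colour, which form a monochromatic 2-AP. Hence W(125, 2) = 126.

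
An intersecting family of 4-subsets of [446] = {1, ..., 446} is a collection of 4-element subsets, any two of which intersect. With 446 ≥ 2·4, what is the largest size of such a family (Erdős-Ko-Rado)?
max |F| = C(445, 3) = 14587990

The Erdős-Ko-Rado theorem states: for n ≥ 2k, an intersecting family of k-subsets of an n-element set has size at most C(n − 1, k − 1), with equality for 'star' families {A ⊆ [n] : |A| = k, i ∈ A} (fix an element i). For n = 446, k = 4: C(445, 3) = 14587990.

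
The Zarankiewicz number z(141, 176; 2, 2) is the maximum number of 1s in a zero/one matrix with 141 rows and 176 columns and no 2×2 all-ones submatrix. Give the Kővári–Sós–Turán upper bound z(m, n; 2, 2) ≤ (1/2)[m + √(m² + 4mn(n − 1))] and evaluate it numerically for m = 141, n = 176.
z(141, 176; 2, 2) ≤ (1/2)[141 + √(141² + 4·141·176·175)] = (1/2)[141 + √17391081] = 2155.6308

Kővári–Sós–Turán: let r_1, ..., r_141 be the row sums and z = Σ r_i the total number of 1s. Each pair of columns can share at most one row with both entries 1 (else a 2×2 all-ones block appears), so Σ_i C(r_i, 2) ≤ C(176, 2) = 15400. By convexity Σ_i C(r_i, 2) ≥ 141·C(z/141, 2) = z(z − 141)/(2·141), giving z² − 141z − 141·176·175 ≤ 0 and hence z ≤ (1/2)[141 + √(19881 + 4·4342800)] = (1/2)[141 + √17391081] ≈ (1/2)(141 + 4170.2615) = 2155.6308.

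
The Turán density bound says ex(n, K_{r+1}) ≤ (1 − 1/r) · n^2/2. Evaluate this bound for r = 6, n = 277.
Turán density bound = (5/6) · 277^2/2 = 383645/12 ≈ 31970.4167

Turán's theorem: ex(n, K_{r+1}) is achieved by the complete r-partite Turán graph T(n, r) with parts as balanced as possible, and is at most (1 − 1/r) · n^2/2. For r = 6, n = 277: the density bound is (5/6) · 76729/2 = 383645/12 ≈ 31970.4167. The integer-valued extremum is e(T(277, 6)) = 31970, which is strictly less than the density bound 383645/12 since 6 ∤ 277 (the parts of T(277, 6) cannot all be equal).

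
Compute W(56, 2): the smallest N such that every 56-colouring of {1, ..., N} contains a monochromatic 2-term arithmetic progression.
W(56, 2) = 56 + 1 = 57

A 2-term AP is any pair of integers, so a monochromatic 2-AP exists iff some colour is used at least twice. With 56 colours, the colouring i ↦ i on {1, ..., 56} uses each colour once, avoiding any monochromatic pair, so W(56, 2) > 56. For {1, ..., 57}, pigeonhole forces two integers of the same colour, which form a monochromatic 2-AP. Hence W(56, 2) = 57.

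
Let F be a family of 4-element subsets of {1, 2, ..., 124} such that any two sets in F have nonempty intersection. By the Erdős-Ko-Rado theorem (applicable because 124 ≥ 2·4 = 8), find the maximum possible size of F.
max |F| = C(123, 3) = 302621

The Erdős-Ko-Rado theorem states: for n ≥ 2k, an intersecting family of k-subsets of an n-element set has size at most C(n − 1, k − 1), with equality for 'star' families {A ⊆ [n] : |A| = k, i ∈ A} (fix an element i). For n = 124, k = 4: C(123, 3) = 302621.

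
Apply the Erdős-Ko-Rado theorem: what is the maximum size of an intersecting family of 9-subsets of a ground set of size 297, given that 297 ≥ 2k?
max |F| = C(296, 8) = 1328555909343565

The Erdős-Ko-Rado theorem states: for n ≥ 2k, an intersecting family of k-subsets of an n-element set has size at most C(n − 1, k − 1), with equality for 'star' families {A ⊆ [n] : |A| = k, i ∈ A} (fix an element i). For n = 297, k = 9: C(296, 8) = 1328555909343565.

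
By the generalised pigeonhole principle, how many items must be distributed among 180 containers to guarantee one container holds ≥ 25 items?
n = (25 − 1)·180 + 1 = 4321

By the generalised pigeonhole principle, to guarantee some box contains ≥ r objects we need more than (r − 1) · k objects total. Threshold: n = (r − 1) · k + 1. With r = 25 and k = 180: n = 24 · 180 + 1 = 4320 + 1 = 4321. For n = 4320 = 24 · 180, we can put exactly 24 objects in every box, avoiding 25 in any single one — so 4321 is tight.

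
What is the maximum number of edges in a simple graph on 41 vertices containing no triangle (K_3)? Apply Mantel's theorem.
ex(41, K_3) = ⌊41^2/4⌋ = 420

Mantel (1907): a triangle-free graph on n vertices has at most ⌊n^2/4⌋ edges, with equality for the complete bipartite graph K_{⌊n/2⌋, ⌈n/2⌉}. For n = 41: ⌊41^2/4⌋ = ⌊1681/4⌋ = 420. The extremal graph is K_{20, 21}, which has 20·21 = 420 edges.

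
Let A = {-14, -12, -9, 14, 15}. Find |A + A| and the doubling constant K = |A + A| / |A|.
K = |A + A| / |A| = 15/5 = 3

Enumerate A + A = {a + b : a, b ∈ A}. With |A| = 5, there are |A|^2 = 25 ordered sum pairs; collecting distinct values, A + A = {-28, -26, -24, -23, -21, -18, 0, 1, 2, 3, 5, 6, 28, 29, 30}, so |A + A| = 15. Thus K = 15/5 = 3. For comparison, the minimum possible |A + A| over all 5-element sets is 2·5 − 1 = 9 (so min K = 9/5), attained only by arithmetic progressions.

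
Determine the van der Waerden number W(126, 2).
W(126, 2) = 126 + 1 = 127

A 2-term AP is any pair of integers, so a monochromatic 2-AP exists iff some colour is used at least twice. With 126 colours, the colouring i ↦ i on {1, ..., 126} uses each colour once, avoiding any monochromatic pair, so W(126, 2) > 126. For {1, ..., 127}, pigeonhole forces two integers of the same colour, which form a monochromatic 2-AP. Hence W(126, 2) = 127.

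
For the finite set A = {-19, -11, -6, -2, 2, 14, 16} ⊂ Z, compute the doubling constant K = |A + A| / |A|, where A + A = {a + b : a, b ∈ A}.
K = |A + A| / |A| = 26/7

Enumerate A + A = {a + b : a, b ∈ A}. With |A| = 7, there are |A|^2 = 49 ordered sum pairs; collecting distinct values, A + A = {-38, -30, -25, -22, -21, -17, -13, -12, -9, -8, -5, -4, -3, 0, 3, 4, 5, 8, 10, 12, 14, 16, 18, 28, 30, 32}, so |A + A| = 26. Thus K = 26/7. For comparison, the minimum possible |A + A| over all 7-element sets is 2·7 − 1 = 13 (so min K = 13/7), attained only by arithmetic progressions.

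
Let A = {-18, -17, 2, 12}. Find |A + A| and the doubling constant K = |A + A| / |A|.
K = |A + A| / |A| = 10/4 = 5/2

Enumerate A + A = {a + b : a, b ∈ A}. With |A| = 4, there are |A|^2 = 16 ordered sum pairs; collecting distinct values, A + A = {-36, -35, -34, -16, -15, -6, -5, 4, 14, 24}, so |A + A| = 10. Thus K = 10/4 = 5/2. For comparison, the minimum possible |A + A| over all 4-element sets is 2·4 − 1 = 7 (so min K = 7/4), attained only by arithmetic progressions.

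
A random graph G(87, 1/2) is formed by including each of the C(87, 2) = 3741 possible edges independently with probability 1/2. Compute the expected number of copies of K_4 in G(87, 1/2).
E[# K_4] = C(87, 4) · (1/2)^C(4, 2) = 2225895 / 2^6 = 34779.609375

For each 4-subset S of vertices (there are C(87, 4) = 2225895 such S), let X_S = 1 if S induces a K_4 (all C(4, 2) = 6 edges present). Then P(X_S = 1) = (1/2)^6 = 1/64. By linearity of expectation, E[# K_4] = C(87, 4) · (1/2)^6 = 2225895 / 64 = 34779.609375.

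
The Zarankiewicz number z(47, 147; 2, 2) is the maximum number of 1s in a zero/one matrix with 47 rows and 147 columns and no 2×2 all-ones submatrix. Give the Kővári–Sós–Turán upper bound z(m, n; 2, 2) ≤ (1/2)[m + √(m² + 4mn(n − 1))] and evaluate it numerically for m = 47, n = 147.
z(47, 147; 2, 2) ≤ (1/2)[47 + √(47² + 4·47·147·146)] = (1/2)[47 + √4037065] = 1028.1224

Kővári–Sós–Turán: let r_1, ..., r_47 be the row sums and z = Σ r_i the total number of 1s. Each pair of columns can share at most one row with both entries 1 (else a 2×2 all-ones block appears), so Σ_i C(r_i, 2) ≤ C(147, 2) = 10731. By convexity Σ_i C(r_i, 2) ≥ 47·C(z/47, 2) = z(z − 47)/(2·47), giving z² − 47z − 47·147·146 ≤ 0 and hence z ≤ (1/2)[47 + √(2209 + 4·1008714)] = (1/2)[47 + √4037065] ≈ (1/2)(47 + 2009.2449) = 1028.1224.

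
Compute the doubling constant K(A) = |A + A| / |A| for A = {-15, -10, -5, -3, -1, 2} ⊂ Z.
K = |A + A| / |A| = 17/6

Enumerate A + A = {a + b : a, b ∈ A}. With |A| = 6, there are |A|^2 = 36 ordered sum pairs; collecting distinct values, A + A = {-30, -25, -20, -18, -16, -15, -13, -11, -10, -8, -6, -4, -3, -2, -1, 1, 4}, so |A + A| = 17. Thus K = 17/6. For comparison, the minimum possible |A + A| over all 6-element sets is 2·6 − 1 = 11 (so min K = 11/6), attained only by arithmetic progressions.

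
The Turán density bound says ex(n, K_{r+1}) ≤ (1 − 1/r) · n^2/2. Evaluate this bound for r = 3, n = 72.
Turán density bound = (2/3) · 72^2/2 = 1728

Turán's theorem: ex(n, K_{r+1}) is achieved by the complete r-partite Turán graph T(n, r) with parts as balanced as possible, and is at most (1 − 1/r) · n^2/2. For r = 3, n = 72: the density bound is (2/3) · 5184/2 = 1728. Since 3 ∣ 72, the Turán graph T(72, 3) has parts of equal size 24, and its edge count e(T(72, 3)) = 1728 attains the density bound exactly.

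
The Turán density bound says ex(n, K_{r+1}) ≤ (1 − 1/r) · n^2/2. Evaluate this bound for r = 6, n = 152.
Turán density bound = (5/6) · 152^2/2 = 28880/3 ≈ 9626.6667

Turán's theorem: ex(n, K_{r+1}) is achieved by the complete r-partite Turán graph T(n, r) with parts as balanced as possible, and is at most (1 − 1/r) · n^2/2. For r = 6, n = 152: the density bound is (5/6) · 23104/2 = 28880/3 ≈ 9626.6667. The integer-valued extremum is e(T(152, 6)) = 9626, which is strictly less than the density bound 28880/3 since 6 ∤ 152 (the parts of T(152, 6) cannot all be equal).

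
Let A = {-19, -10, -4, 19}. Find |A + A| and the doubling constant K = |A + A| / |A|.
K = |A + A| / |A| = 10/4 = 5/2

Enumerate A + A = {a + b : a, b ∈ A}. With |A| = 4, there are |A|^2 = 16 ordered sum pairs; collecting distinct values, A + A = {-38, -29, -23, -20, -14, -8, 0, 9, 15, 38}, so |A + A| = 10. Thus K = 10/4 = 5/2. For comparison, the minimum possible |A + A| over all 4-element sets is 2·4 − 1 = 7 (so min K = 7/4), attained only by arithmetic progressions.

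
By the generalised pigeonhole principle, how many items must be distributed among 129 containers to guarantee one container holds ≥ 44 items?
n = (44 − 1)·129 + 1 = 5548

By the generalised pigeonhole principle, to guarantee some box contains ≥ r objects we need more than (r − 1) · k objects total. Threshold: n = (r − 1) · k + 1. With r = 44 and k = 129: n = 43 · 129 + 1 = 5547 + 1 = 5548. For n = 5547 = 43 · 129, we can put exactly 43 objects in every box, avoiding 44 in any single one — so 5548 is tight.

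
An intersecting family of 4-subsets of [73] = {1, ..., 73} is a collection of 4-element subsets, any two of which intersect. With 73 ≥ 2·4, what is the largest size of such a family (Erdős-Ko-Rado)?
max |F| = C(72, 3) = 59640

The Erdős-Ko-Rado theorem states: for n ≥ 2k, an intersecting family of k-subsets of an n-element set has size at most C(n − 1, k − 1), with equality for 'star' families {A ⊆ [n] : |A| = k, i ∈ A} (fix an element i). For n = 73, k = 4: C(72, 3) = 59640.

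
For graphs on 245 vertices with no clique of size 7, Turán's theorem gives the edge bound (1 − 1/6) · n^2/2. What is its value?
Turán density bound = (5/6) · 245^2/2 = 300125/12 ≈ 25010.4167

Turán's theorem: ex(n, K_{r+1}) is achieved by the complete r-partite Turán graph T(n, r) with parts as balanced as possible, and is at most (1 − 1/r) · n^2/2. For r = 6, n = 245: the density bound is (5/6) · 60025/2 = 300125/12 ≈ 25010.4167. The integer-valued extremum is e(T(245, 6)) = 25010, which is strictly less than the density bound 300125/12 since 6 ∤ 245 (the parts of T(245, 6) cannot all be equal).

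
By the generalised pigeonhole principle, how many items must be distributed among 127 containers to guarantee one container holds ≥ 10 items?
n = (10 − 1)·127 + 1 = 1144

By the generalised pigeonhole principle, to guarantee some box contains ≥ r objects we need more than (r − 1) · k objects total. Threshold: n = (r − 1) · k + 1. With r = 10 and k = 127: n = 9 · 127 + 1 = 1143 + 1 = 1144. For n = 1143 = 9 · 127, we can put exactly 9 objects in every box, avoiding 10 in any single one — so 1144 is tight.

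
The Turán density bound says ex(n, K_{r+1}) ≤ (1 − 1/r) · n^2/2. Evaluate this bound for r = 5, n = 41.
Turán density bound = (4/5) · 41^2/2 = 3362/5 ≈ 672.4

Turán's theorem: ex(n, K_{r+1}) is achieved by the complete r-partite Turán graph T(n, r) with parts as balanced as possible, and is at most (1 − 1/r) · n^2/2. For r = 5, n = 41: the density bound is (4/5) · 1681/2 = 3362/5 ≈ 672.4. The integer-valued extremum is e(T(41, 5)) = 672, which is strictly less than the density bound 3362/5 since 5 ∤ 41 (the parts of T(41, 5) cannot all be equal).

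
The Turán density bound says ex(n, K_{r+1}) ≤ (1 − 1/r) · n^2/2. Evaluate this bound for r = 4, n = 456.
Turán density bound = (3/4) · 456^2/2 = 77976

Turán's theorem: ex(n, K_{r+1}) is achieved by the complete r-partite Turán graph T(n, r) with parts as balanced as possible, and is at most (1 − 1/r) · n^2/2. For r = 4, n = 456: the density bound is (3/4) · 207936/2 = 77976. Since 4 ∣ 456, the Turán graph T(456, 4) has parts of equal size 114, and its edge count e(T(456, 4)) = 77976 attains the density bound exactly.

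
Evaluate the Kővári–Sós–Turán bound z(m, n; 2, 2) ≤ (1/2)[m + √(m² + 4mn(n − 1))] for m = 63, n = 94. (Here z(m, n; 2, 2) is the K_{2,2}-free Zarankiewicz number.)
z(63, 94; 2, 2) ≤ (1/2)[63 + √(63² + 4·63·94·93)] = (1/2)[63 + √2206953] = 774.2909

Kővári–Sós–Turán: let r_1, ..., r_63 be the row sums and z = Σ r_i the total number of 1s. Each pair of columns can share at most one row with both entries 1 (else a 2×2 all-ones block appears), so Σ_i C(r_i, 2) ≤ C(94, 2) = 4371. By convexity Σ_i C(r_i, 2) ≥ 63·C(z/63, 2) = z(z − 63)/(2·63), giving z² − 63z − 63·94·93 ≤ 0 and hence z ≤ (1/2)[63 + √(3969 + 4·550746)] = (1/2)[63 + √2206953] ≈ (1/2)(63 + 1485.5817) = 774.2909.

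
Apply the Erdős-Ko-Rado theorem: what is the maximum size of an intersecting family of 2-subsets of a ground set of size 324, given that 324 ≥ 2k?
max |F| = C(323, 1) = 323

The Erdős-Ko-Rado theorem states: for n ≥ 2k, an intersecting family of k-subsets of an n-element set has size at most C(n − 1, k − 1), with equality for 'star' families {A ⊆ [n] : |A| = k, i ∈ A} (fix an element i). For n = 324, k = 2: C(323, 1) = 323.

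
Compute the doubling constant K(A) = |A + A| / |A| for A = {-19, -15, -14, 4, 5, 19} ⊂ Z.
K = |A + A| / |A| = 20/6 = 10/3

Enumerate A + A = {a + b : a, b ∈ A}. With |A| = 6, there are |A|^2 = 36 ordered sum pairs; collecting distinct values, A + A = {-38, -34, -33, -30, -29, -28, -15, -14, -11, -10, -9, 0, 4, 5, 8, 9, 10, 23, 24, 38}, so |A + A| = 20. Thus K = 20/6 = 10/3. For comparison, the minimum possible |A + A| over all 6-element sets is 2·6 − 1 = 11 (so min K = 11/6), attained only by arithmetic progressions.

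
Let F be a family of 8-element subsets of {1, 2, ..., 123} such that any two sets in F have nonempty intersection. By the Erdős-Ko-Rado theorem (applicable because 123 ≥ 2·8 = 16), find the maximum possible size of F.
max |F| = C(122, 7) = 66983637864

Erdős-Ko-Rado (1961): when n ≥ 2k, max |F| = C(n−1, k−1). The bound is attained by the star {A : i ∈ A} for any fixed i ∈ [n]. Here C(123−1, 8−1) = C(122, 7) = 66983637864.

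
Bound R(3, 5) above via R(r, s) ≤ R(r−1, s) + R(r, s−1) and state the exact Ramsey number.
R(3, 5) ≤ R(2, 5) + R(3, 4) = 5 + 9 = 14; exact value R(3, 5) = 14.

The Erdős–Szekeres recurrence R(r, s) ≤ R(r−1, s) + R(r, s−1) applied to (r, s) = (3, 5) gives
  R(3, 5) ≤ R(2, 5) + R(3, 4) = 5 + 9 = 14.
(Recall R(2, k) = k and R is symmetric.) Here the recurrence bound is tight: a matching lower-bound construction on K_{13} shows R(3, 5) > 13, so R(3, 5) = 14 exactly.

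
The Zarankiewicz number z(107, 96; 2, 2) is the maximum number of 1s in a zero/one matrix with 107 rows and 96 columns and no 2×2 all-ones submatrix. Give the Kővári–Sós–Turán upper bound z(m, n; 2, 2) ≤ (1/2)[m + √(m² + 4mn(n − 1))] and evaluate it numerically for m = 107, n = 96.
z(107, 96; 2, 2) ≤ (1/2)[107 + √(107² + 4·107·96·95)] = (1/2)[107 + √3914809] = 1042.7938

Kővári–Sós–Turán: let r_1, ..., r_107 be the row sums and z = Σ r_i the total number of 1s. Each pair of columns can share at most one row with both entries 1 (else a 2×2 all-ones block appears), so Σ_i C(r_i, 2) ≤ C(96, 2) = 4560. By convexity Σ_i C(r_i, 2) ≥ 107·C(z/107, 2) = z(z − 107)/(2·107), giving z² − 107z − 107·96·95 ≤ 0 and hence z ≤ (1/2)[107 + √(11449 + 4·975840)] = (1/2)[107 + √3914809] ≈ (1/2)(107 + 1978.5876) = 1042.7938.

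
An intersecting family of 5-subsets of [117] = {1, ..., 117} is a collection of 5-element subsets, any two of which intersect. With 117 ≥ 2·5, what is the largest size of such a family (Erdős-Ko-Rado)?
max |F| = C(116, 4) = 7160245

The Erdős-Ko-Rado theorem states: for n ≥ 2k, an intersecting family of k-subsets of an n-element set has size at most C(n − 1, k − 1), with equality for 'star' families {A ⊆ [n] : |A| = k, i ∈ A} (fix an element i). For n = 117, k = 5: C(116, 4) = 7160245.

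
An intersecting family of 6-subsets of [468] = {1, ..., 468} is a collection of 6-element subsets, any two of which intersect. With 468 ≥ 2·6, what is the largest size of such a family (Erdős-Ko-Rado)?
max |F| = C(467, 5) = 181164656828

The Erdős-Ko-Rado theorem states: for n ≥ 2k, an intersecting family of k-subsets of an n-element set has size at most C(n − 1, k − 1), with equality for 'star' families {A ⊆ [n] : |A| = k, i ∈ A} (fix an element i). For n = 468, k = 6: C(467, 5) = 181164656828.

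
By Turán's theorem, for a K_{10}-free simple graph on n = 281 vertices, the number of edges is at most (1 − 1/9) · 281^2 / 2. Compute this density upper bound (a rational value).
Turán density bound = (8/9) · 281^2/2 = 315844/9 ≈ 35093.7778

Turán's theorem: ex(n, K_{r+1}) is achieved by the complete r-partite Turán graph T(n, r) with parts as balanced as possible, and is at most (1 − 1/r) · n^2/2. For r = 9, n = 281: the density bound is (8/9) · 78961/2 = 315844/9 ≈ 35093.7778. The integer-valued extremum is e(T(281, 9)) = 35093, which is strictly less than the density bound 315844/9 since 9 ∤ 281 (the parts of T(281, 9) cannot all be equal).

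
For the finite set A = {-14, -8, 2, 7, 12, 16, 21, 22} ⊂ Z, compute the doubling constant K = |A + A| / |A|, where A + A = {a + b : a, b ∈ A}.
K = |A + A| / |A| = 29/8

Enumerate A + A = {a + b : a, b ∈ A}. With |A| = 8, there are |A|^2 = 64 ordered sum pairs; collecting distinct values, A + A = {-28, -22, -16, -12, -7, -6, -2, -1, 2, 4, 7, 8, 9, 13, 14, 18, 19, 23, 24, 28, 29, 32, 33, 34, 37, 38, 42, 43, 44}, so |A + A| = 29. Thus K = 29/8. For comparison, the minimum possible |A + A| over all 8-element sets is 2·8 − 1 = 15 (so min K = 15/8), attained only by arithmetic progressions.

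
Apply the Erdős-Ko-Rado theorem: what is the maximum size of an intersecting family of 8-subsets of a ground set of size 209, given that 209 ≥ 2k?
max |F| = C(208, 7) = 3017878841328

Erdős-Ko-Rado (1961): when n ≥ 2k, max |F| = C(n−1, k−1). The bound is attained by the star {A : i ∈ A} for any fixed i ∈ [n]. Here C(209−1, 8−1) = C(208, 7) = 3017878841328.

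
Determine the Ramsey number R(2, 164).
R(2, 164) = 164

R(2, k) = k for all k ≥ 2: in a 2-colouring of K_k, either some edge is red (a red K_2) or all edges are blue (a blue K_k). And K_{163} coloured all-blue has no blue K_164, so R(2, 164) > 163. Hence R(2, 164) = 164.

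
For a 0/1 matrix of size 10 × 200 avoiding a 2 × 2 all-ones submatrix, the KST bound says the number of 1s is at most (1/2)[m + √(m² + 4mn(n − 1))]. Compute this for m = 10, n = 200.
z(10, 200; 2, 2) ≤ (1/2)[10 + √(10² + 4·10·200·199)] = (1/2)[10 + √1592100] = 635.8922

Kővári–Sós–Turán: let r_1, ..., r_10 be the row sums and z = Σ r_i the total number of 1s. Each pair of columns can share at most one row with both entries 1 (else a 2×2 all-ones block appears), so Σ_i C(r_i, 2) ≤ C(200, 2) = 19900. By convexity Σ_i C(r_i, 2) ≥ 10·C(z/10, 2) = z(z − 10)/(2·10), giving z² − 10z − 10·200·199 ≤ 0 and hence z ≤ (1/2)[10 + √(100 + 4·398000)] = (1/2)[10 + √1592100] ≈ (1/2)(10 + 1261.7845) = 635.8922.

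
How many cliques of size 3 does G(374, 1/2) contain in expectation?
E[# K_3] = C(374, 3) · (1/2)^C(3, 2) = 8649124 / 2^3 = 2162281/2 = 1081140.5

For each 3-subset S of vertices (there are C(374, 3) = 8649124 such S), let X_S = 1 if S induces a K_3 (all C(3, 2) = 3 edges present). Then P(X_S = 1) = (1/2)^3 = 1/8. By linearity of expectation, E[# K_3] = C(374, 3) · (1/2)^3 = 8649124 / 8 = 2162281/2 = 1081140.5.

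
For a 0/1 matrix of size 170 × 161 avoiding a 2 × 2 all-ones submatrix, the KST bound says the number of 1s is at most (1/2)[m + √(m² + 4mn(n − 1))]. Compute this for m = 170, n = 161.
z(170, 161; 2, 2) ≤ (1/2)[170 + √(170² + 4·170·161·160)] = (1/2)[170 + √17545700] = 2179.3794

Kővári–Sós–Turán: let r_1, ..., r_170 be the row sums and z = Σ r_i the total number of 1s. Each pair of columns can share at most one row with both entries 1 (else a 2×2 all-ones block appears), so Σ_i C(r_i, 2) ≤ C(161, 2) = 12880. By convexity Σ_i C(r_i, 2) ≥ 170·C(z/170, 2) = z(z − 170)/(2·170), giving z² − 170z − 170·161·160 ≤ 0 and hence z ≤ (1/2)[170 + √(28900 + 4·4379200)] = (1/2)[170 + √17545700] ≈ (1/2)(170 + 4188.7588) = 2179.3794.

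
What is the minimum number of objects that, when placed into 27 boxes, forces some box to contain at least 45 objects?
n = (45 − 1)·27 + 1 = 1189

By the generalised pigeonhole principle, to guarantee some box contains ≥ r objects we need more than (r − 1) · k objects total. Threshold: n = (r − 1) · k + 1. With r = 45 and k = 27: n = 44 · 27 + 1 = 1188 + 1 = 1189. For n = 1188 = 44 · 27, we can put exactly 44 objects in every box, avoiding 45 in any single one — so 1189 is tight.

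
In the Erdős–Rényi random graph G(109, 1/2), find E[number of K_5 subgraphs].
E[# K_5] = C(109, 5) · (1/2)^C(5, 2) = 116828271 / 2^10 ≈ 114090.108398

For each 5-subset S of vertices (there are C(109, 5) = 116828271 such S), let X_S = 1 if S induces a K_5 (all C(5, 2) = 10 edges present). Then P(X_S = 1) = (1/2)^10 = 1/1024. By linearity of expectation, E[# K_5] = C(109, 5) · (1/2)^10 = 116828271 / 1024 ≈ 114090.108398.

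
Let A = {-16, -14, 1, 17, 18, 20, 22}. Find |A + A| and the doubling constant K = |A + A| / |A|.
K = |A + A| / |A| = 24/7

Enumerate A + A = {a + b : a, b ∈ A}. With |A| = 7, there are |A|^2 = 49 ordered sum pairs; collecting distinct values, A + A = {-32, -30, -28, -15, -13, 1, 2, 3, 4, 6, 8, 18, 19, 21, 23, 34, 35, 36, 37, 38, 39, 40, 42, 44}, so |A + A| = 24. Thus K = 24/7. For comparison, the minimum possible |A + A| over all 7-element sets is 2·7 − 1 = 13 (so min K = 13/7), attained only by arithmetic progressions.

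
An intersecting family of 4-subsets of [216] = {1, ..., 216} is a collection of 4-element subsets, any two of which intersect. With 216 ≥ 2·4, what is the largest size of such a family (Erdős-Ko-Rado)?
max |F| = C(215, 3) = 1633355

Erdős-Ko-Rado (1961): when n ≥ 2k, max |F| = C(n−1, k−1). The bound is attained by the star {A : i ∈ A} for any fixed i ∈ [n]. Here C(216−1, 4−1) = C(215, 3) = 1633355.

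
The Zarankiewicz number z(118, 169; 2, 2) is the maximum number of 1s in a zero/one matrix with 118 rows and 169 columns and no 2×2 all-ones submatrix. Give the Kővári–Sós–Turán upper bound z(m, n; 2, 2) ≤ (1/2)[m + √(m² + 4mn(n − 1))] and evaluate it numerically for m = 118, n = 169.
z(118, 169; 2, 2) ≤ (1/2)[118 + √(118² + 4·118·169·168)] = (1/2)[118 + √13414948] = 1890.3211

Kővári–Sós–Turán: let r_1, ..., r_118 be the row sums and z = Σ r_i the total number of 1s. Each pair of columns can share at most one row with both entries 1 (else a 2×2 all-ones block appears), so Σ_i C(r_i, 2) ≤ C(169, 2) = 14196. By convexity Σ_i C(r_i, 2) ≥ 118·C(z/118, 2) = z(z − 118)/(2·118), giving z² − 118z − 118·169·168 ≤ 0 and hence z ≤ (1/2)[118 + √(13924 + 4·3350256)] = (1/2)[118 + √13414948] ≈ (1/2)(118 + 3662.6422) = 1890.3211.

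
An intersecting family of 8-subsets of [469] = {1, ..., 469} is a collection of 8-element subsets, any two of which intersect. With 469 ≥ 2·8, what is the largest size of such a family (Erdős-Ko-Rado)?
max |F| = C(468, 7) = 932635653350544

Erdős-Ko-Rado (1961): when n ≥ 2k, max |F| = C(n−1, k−1). The bound is attained by the star {A : i ∈ A} for any fixed i ∈ [n]. Here C(469−1, 8−1) = C(468, 7) = 932635653350544.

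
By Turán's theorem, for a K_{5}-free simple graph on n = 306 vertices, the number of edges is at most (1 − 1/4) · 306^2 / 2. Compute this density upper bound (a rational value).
Turán density bound = (3/4) · 306^2/2 = 70227/2 ≈ 35113.5

Turán's theorem: ex(n, K_{r+1}) is achieved by the complete r-partite Turán graph T(n, r) with parts as balanced as possible, and is at most (1 − 1/r) · n^2/2. For r = 4, n = 306: the density bound is (3/4) · 93636/2 = 70227/2 ≈ 35113.5. The integer-valued extremum is e(T(306, 4)) = 35113, which is strictly less than the density bound 70227/2 since 4 ∤ 306 (the parts of T(306, 4) cannot all be equal).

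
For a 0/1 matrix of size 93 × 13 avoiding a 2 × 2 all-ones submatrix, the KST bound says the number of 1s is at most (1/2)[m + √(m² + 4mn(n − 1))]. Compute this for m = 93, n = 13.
z(93, 13; 2, 2) ≤ (1/2)[93 + √(93² + 4·93·13·12)] = (1/2)[93 + √66681] = 175.6133

Kővári–Sós–Turán: let r_1, ..., r_93 be the row sums and z = Σ r_i the total number of 1s. Each pair of columns can share at most one row with both entries 1 (else a 2×2 all-ones block appears), so Σ_i C(r_i, 2) ≤ C(13, 2) = 78. By convexity Σ_i C(r_i, 2) ≥ 93·C(z/93, 2) = z(z − 93)/(2·93), giving z² − 93z − 93·13·12 ≤ 0 and hence z ≤ (1/2)[93 + √(8649 + 4·14508)] = (1/2)[93 + √66681] ≈ (1/2)(93 + 258.2266) = 175.6133.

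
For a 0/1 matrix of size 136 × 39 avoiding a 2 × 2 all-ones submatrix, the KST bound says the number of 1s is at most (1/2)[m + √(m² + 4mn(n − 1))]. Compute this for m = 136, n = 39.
z(136, 39; 2, 2) ≤ (1/2)[136 + √(136² + 4·136·39·38)] = (1/2)[136 + √824704] = 522.0661

Kővári–Sós–Turán: let r_1, ..., r_136 be the row sums and z = Σ r_i the total number of 1s. Each pair of columns can share at most one row with both entries 1 (else a 2×2 all-ones block appears), so Σ_i C(r_i, 2) ≤ C(39, 2) = 741. By convexity Σ_i C(r_i, 2) ≥ 136·C(z/136, 2) = z(z − 136)/(2·136), giving z² − 136z − 136·39·38 ≤ 0 and hence z ≤ (1/2)[136 + √(18496 + 4·201552)] = (1/2)[136 + √824704] ≈ (1/2)(136 + 908.1321) = 522.0661.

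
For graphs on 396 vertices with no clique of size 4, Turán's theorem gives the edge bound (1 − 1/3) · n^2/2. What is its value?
Turán density bound = (2/3) · 396^2/2 = 52272

Turán's theorem: ex(n, K_{r+1}) is achieved by the complete r-partite Turán graph T(n, r) with parts as balanced as possible, and is at most (1 − 1/r) · n^2/2. For r = 3, n = 396: the density bound is (2/3) · 156816/2 = 52272. Since 3 ∣ 396, the Turán graph T(396, 3) has parts of equal size 132, and its edge count e(T(396, 3)) = 52272 attains the density bound exactly.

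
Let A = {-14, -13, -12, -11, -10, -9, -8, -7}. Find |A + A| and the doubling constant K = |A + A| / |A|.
K = |A + A| / |A| = 15/8

Enumerate A + A = {a + b : a, b ∈ A}. With |A| = 8, there are |A|^2 = 64 ordered sum pairs; collecting distinct values, A + A = {-28, -27, -26, -25, -24, -23, -22, -21, -20, -19, -18, -17, -16, -15, -14}, so |A + A| = 15. Thus K = 15/8. Here |A + A| = 2|A| − 1 = 15, the minimum possible — so K = 15/8 is minimal, which holds iff A is an arithmetic progression.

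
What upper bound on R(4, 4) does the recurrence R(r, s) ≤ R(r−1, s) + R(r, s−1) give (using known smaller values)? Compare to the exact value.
R(4, 4) ≤ R(3, 4) + R(4, 3) = 9 + 9 = 18; exact value R(4, 4) = 18.

The Erdős–Szekeres recurrence R(r, s) ≤ R(r−1, s) + R(r, s−1) applied to (r, s) = (4, 4) gives
  R(4, 4) ≤ R(3, 4) + R(4, 3) = 9 + 9 = 18.
(Recall R(2, k) = k and R is symmetric.) Here the recurrence bound is tight: a matching lower-bound construction on K_{17} shows R(4, 4) > 17, so R(4, 4) = 18 exactly.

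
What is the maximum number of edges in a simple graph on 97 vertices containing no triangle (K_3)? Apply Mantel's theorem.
ex(97, K_3) = ⌊97^2/4⌋ = 2352

Mantel (1907): a triangle-free graph on n vertices has at most ⌊n^2/4⌋ edges, with equality for the complete bipartite graph K_{⌊n/2⌋, ⌈n/2⌉}. For n = 97: ⌊97^2/4⌋ = ⌊9409/4⌋ = 2352. The extremal graph is K_{48, 49}, which has 48·49 = 2352 edges.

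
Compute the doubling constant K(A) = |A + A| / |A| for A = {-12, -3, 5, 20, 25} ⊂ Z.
K = |A + A| / |A| = 15/5 = 3

Enumerate A + A = {a + b : a, b ∈ A}. With |A| = 5, there are |A|^2 = 25 ordered sum pairs; collecting distinct values, A + A = {-24, -15, -7, -6, 2, 8, 10, 13, 17, 22, 25, 30, 40, 45, 50}, so |A + A| = 15. Thus K = 15/5 = 3. For comparison, the minimum possible |A + A| over all 5-element sets is 2·5 − 1 = 9 (so min K = 9/5), attained only by arithmetic progressions.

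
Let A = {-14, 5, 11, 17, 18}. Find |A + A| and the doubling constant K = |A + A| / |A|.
K = |A + A| / |A| = 14/5

Enumerate A + A = {a + b : a, b ∈ A}. With |A| = 5, there are |A|^2 = 25 ordered sum pairs; collecting distinct values, A + A = {-28, -9, -3, 3, 4, 10, 16, 22, 23, 28, 29, 34, 35, 36}, so |A + A| = 14. Thus K = 14/5. For comparison, the minimum possible |A + A| over all 5-element sets is 2·5 − 1 = 9 (so min K = 9/5), attained only by arithmetic progressions.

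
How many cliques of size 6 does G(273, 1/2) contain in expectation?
E[# K_6] = C(273, 6) · (1/2)^C(6, 2) = 544025408472 / 2^15 = 68003176059/4096 ≈ 16602337.905029

For each 6-subset S of vertices (there are C(273, 6) = 544025408472 such S), let X_S = 1 if S induces a K_6 (all C(6, 2) = 15 edges present). Then P(X_S = 1) = (1/2)^15 = 1/32768. By linearity of expectation, E[# K_6] = C(273, 6) · (1/2)^15 = 544025408472 / 32768 = 68003176059/4096 ≈ 16602337.905029.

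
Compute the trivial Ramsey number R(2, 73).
R(2, 73) = 73

R(2, k) = k for all k ≥ 2: in a 2-colouring of K_k, either some edge is red (a red K_2) or all edges are blue (a blue K_k). And K_{72} coloured all-blue has no blue K_73, so R(2, 73) > 72. Hence R(2, 73) = 73.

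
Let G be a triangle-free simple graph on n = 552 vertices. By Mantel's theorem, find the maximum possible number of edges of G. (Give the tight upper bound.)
ex(552, K_3) = ⌊552^2/4⌋ = 76176

Mantel (1907): a triangle-free graph on n vertices has at most ⌊n^2/4⌋ edges, with equality for the complete bipartite graph K_{⌊n/2⌋, ⌈n/2⌉}. For n = 552: ⌊552^2/4⌋ = ⌊304704/4⌋ = 76176. The extremal graph is K_{276, 276}, which has 276·276 = 76176 edges.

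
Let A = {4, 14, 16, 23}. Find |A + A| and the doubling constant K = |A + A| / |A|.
K = |A + A| / |A| = 10/4 = 5/2

Enumerate A + A = {a + b : a, b ∈ A}. With |A| = 4, there are |A|^2 = 16 ordered sum pairs; collecting distinct values, A + A = {8, 18, 20, 27, 28, 30, 32, 37, 39, 46}, so |A + A| = 10. Thus K = 10/4 = 5/2. For comparison, the minimum possible |A + A| over all 4-element sets is 2·4 − 1 = 7 (so min K = 7/4), attained only by arithmetic progressions.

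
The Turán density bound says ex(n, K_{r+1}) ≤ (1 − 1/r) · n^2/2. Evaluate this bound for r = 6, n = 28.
Turán density bound = (5/6) · 28^2/2 = 980/3 ≈ 326.6667

Turán's theorem: ex(n, K_{r+1}) is achieved by the complete r-partite Turán graph T(n, r) with parts as balanced as possible, and is at most (1 − 1/r) · n^2/2. For r = 6, n = 28: the density bound is (5/6) · 784/2 = 980/3 ≈ 326.6667. The integer-valued extremum is e(T(28, 6)) = 326, which is strictly less than the density bound 980/3 since 6 ∤ 28 (the parts of T(28, 6) cannot all be equal).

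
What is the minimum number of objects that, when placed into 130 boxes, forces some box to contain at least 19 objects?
n = (19 − 1)·130 + 1 = 2341

By the generalised pigeonhole principle, to guarantee some box contains ≥ r objects we need more than (r − 1) · k objects total. Threshold: n = (r − 1) · k + 1. With r = 19 and k = 130: n = 18 · 130 + 1 = 2340 + 1 = 2341. For n = 2340 = 18 · 130, we can put exactly 18 objects in every box, avoiding 19 in any single one — so 2341 is tight.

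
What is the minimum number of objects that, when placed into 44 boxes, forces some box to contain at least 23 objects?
n = (23 − 1)·44 + 1 = 969

By the generalised pigeonhole principle, to guarantee some box contains ≥ r objects we need more than (r − 1) · k objects total. Threshold: n = (r − 1) · k + 1. With r = 23 and k = 44: n = 22 · 44 + 1 = 968 + 1 = 969. For n = 968 = 22 · 44, we can put exactly 22 objects in every box, avoiding 23 in any single one — so 969 is tight.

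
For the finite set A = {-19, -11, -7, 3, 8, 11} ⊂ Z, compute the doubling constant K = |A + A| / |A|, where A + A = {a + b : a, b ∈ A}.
K = |A + A| / |A| = 20/6 = 10/3

Enumerate A + A = {a + b : a, b ∈ A}. With |A| = 6, there are |A|^2 = 36 ordered sum pairs; collecting distinct values, A + A = {-38, -30, -26, -22, -18, -16, -14, -11, -8, -4, -3, 0, 1, 4, 6, 11, 14, 16, 19, 22}, so |A + A| = 20. Thus K = 20/6 = 10/3. For comparison, the minimum possible |A + A| over all 6-element sets is 2·6 − 1 = 11 (so min K = 11/6), attained only by arithmetic progressions.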